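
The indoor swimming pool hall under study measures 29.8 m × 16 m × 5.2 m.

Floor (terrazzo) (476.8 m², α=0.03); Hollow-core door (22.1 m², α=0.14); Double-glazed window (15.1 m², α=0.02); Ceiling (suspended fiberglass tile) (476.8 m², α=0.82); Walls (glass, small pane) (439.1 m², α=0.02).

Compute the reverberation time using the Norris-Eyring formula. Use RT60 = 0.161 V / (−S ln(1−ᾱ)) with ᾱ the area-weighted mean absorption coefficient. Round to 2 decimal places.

0.81 seconds

Total surface area S = 476.8 + 22.1 + 15.1 + 476.8 + 439.1 = 1429.9 m².
Absorption A = 476.8·0.03 + 22.1·0.14 + 15.1·0.02 + 476.8·0.82 + 439.1·0.02 = 417.458 sabins.
ᾱ = 417.458 / 1429.9 = 0.2919.
Eyring denominator: −S ln(1−ᾱ) = 493.559.
V = 29.8 × 16 × 5.2 = 2479.36 m³.
T = 0.161·V/[−S·ln(1−ᾱ)] = 0.161·2479.36/493.559 = 0.81 s.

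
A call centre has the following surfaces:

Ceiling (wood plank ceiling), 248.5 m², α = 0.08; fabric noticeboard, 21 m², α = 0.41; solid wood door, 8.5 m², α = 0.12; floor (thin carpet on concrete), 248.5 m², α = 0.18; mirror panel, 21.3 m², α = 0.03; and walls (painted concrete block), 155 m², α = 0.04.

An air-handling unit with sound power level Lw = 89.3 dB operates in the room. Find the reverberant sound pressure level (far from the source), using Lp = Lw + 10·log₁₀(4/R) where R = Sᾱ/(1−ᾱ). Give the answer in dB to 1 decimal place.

A = 81.079 sabins; S = 702.8 m².
ᾱ = 81.079/702.8 = 0.1154; R = Sᾱ/(1−ᾱ) = 81.079/(1−0.1154) = 91.656 m².
Lp = 89.3 + 10·log₁₀(4/91.656) = 89.3 + (-13.60) = 75.7 dB.

75.7 dB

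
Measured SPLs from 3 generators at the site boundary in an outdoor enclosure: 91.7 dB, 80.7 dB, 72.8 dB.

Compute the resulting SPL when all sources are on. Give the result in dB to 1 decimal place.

92.1 dB

Sum in the linear (power) domain: Σ 10^(Lᵢ/10) = 10^(91.7/10) + 10^(80.7/10) + 10^(72.8/10) = 1.616e+09.
Combined level = 10 log₁₀(1.616e+09) = 92.1 dB.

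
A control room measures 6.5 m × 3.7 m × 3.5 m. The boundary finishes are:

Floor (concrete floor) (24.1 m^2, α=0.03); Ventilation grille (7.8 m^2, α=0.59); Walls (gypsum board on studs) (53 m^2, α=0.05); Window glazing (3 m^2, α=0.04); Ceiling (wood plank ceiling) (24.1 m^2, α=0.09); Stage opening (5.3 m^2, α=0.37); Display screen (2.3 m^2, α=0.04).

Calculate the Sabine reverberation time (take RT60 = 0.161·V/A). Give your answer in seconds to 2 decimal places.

1.10 s

Equivalent absorption area: A = 24.1·0.03 + 7.8·0.59 + 53·0.05 + 3·0.04 + 24.1·0.09 + 5.3·0.37 + 2.3·0.04 = 12.317 m^2.
Room volume: 84.175 m³.
Sabine: RT60 = 0.161 × 84.175 / 12.317 = 1.10 s.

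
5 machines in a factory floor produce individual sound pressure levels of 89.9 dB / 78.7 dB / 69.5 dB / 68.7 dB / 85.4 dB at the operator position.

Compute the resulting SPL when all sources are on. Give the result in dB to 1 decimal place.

Σ 10^(Lᵢ/10) = 1.414e+09.
Combined level = 10 log₁₀(1.414e+09) = 91.5 dB.

91.5 dB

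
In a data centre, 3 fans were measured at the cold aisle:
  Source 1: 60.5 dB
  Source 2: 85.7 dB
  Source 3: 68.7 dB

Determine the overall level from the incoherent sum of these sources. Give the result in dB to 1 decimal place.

85.8 dB

Sum in the linear (power) domain: Σ 10^(Lᵢ/10) = 10^(60.5/10) + 10^(85.7/10) + 10^(68.7/10) = 3.801e+08.
L_total = 10·log₁₀(3.801e+08) = 85.8 dB.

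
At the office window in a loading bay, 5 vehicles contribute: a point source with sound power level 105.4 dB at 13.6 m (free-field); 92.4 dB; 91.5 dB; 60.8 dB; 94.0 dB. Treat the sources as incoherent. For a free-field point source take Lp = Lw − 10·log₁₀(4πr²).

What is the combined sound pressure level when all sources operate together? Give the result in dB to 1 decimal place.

97.5 dB

Source at 13.6 m: Lp = 105.4 − 10·log₁₀(4π·13.6²) = 105.4 − 10·log₁₀(2324.276) = 71.7 dB.
Sum in the linear (power) domain: Σ 10^(Lᵢ/10) = 10^(71.7/10) + 10^(92.4/10) + 10^(91.5/10) + 10^(60.8/10) + 10^(94.0/10) = 5.678e+09.
Combined level = 10 log₁₀(5.678e+09) = 97.5 dB.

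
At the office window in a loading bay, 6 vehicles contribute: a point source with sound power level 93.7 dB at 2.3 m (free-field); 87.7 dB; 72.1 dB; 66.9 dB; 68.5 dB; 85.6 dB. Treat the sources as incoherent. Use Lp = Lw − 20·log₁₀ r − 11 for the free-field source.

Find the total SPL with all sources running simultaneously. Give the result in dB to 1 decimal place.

90.1 dB

Source at 2.3 m: Lp = 93.7 − 20·log₁₀(2.3) − 11 = 75.5 dB.
Converting to relative power and adding: 10^(75.5/10) + 10^(87.7/10) + 10^(72.1/10) + 10^(66.9/10) + 10^(68.5/10) + 10^(85.6/10) = 1.016e+09.
Combined level = 10 log₁₀(1.016e+09) = 90.1 dB.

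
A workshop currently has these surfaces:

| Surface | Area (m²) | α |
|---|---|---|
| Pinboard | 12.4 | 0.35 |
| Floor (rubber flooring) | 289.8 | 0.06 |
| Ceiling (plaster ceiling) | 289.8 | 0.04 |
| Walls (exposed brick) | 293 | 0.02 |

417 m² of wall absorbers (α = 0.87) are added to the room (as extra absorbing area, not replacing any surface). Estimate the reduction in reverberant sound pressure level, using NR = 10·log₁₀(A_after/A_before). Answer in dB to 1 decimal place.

Summing Sᵢαᵢ: 4.340 + 17.388 + 11.592 + 5.860 → A_before = 39.180 sabins.
Treatment contributes 417·0.87 = 362.790 sabins.
A_after = 39.180 + 362.790 = 401.970 sabins.
NR = 10·log₁₀(401.970/39.180) = 10.1 dB.

10.1 dB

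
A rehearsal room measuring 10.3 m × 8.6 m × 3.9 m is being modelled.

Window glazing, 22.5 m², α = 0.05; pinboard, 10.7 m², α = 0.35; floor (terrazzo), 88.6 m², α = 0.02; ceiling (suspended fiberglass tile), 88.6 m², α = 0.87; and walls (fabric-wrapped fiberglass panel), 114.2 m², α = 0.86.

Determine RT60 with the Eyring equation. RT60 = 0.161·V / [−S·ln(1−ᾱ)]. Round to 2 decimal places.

0.21 sec

S = Σ Sᵢ = 324.6 m².
Σ(Sᵢαᵢ) = 22.5×0.05 + 10.7×0.35 + 88.6×0.02 + 88.6×0.87 + 114.2×0.86 = 181.936.
ᾱ = 181.936 / 324.6 = 0.5605.
−S·ln(1−ᾱ) = −324.6 × ln(1 − 0.5605) = 266.859.
V = 10.3 × 8.6 × 3.9 = 345.462 m³.
T = 0.161·V/[−S·ln(1−ᾱ)] = 0.161·345.462/266.859 = 0.21 s.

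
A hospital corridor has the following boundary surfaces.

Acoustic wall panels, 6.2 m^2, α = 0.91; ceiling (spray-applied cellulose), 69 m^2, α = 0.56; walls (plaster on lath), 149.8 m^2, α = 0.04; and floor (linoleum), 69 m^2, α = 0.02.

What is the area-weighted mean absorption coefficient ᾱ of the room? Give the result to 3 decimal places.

0.176

Total surface area S = 294.0 m^2.
A = 6.2*0.91 + 69*0.56 + 149.8*0.04 + 69*0.02 = 51.654 sabins.
ᾱ = A/S = 0.176.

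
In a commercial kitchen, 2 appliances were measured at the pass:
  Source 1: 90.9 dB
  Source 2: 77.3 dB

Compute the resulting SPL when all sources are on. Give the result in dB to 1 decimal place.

Converting to relative power and adding: 10^(90.9/10) + 10^(77.3/10) = 1.284e+09.
Back to dB: 10·log₁₀ Σ = 91.1 dB.

91.1 dB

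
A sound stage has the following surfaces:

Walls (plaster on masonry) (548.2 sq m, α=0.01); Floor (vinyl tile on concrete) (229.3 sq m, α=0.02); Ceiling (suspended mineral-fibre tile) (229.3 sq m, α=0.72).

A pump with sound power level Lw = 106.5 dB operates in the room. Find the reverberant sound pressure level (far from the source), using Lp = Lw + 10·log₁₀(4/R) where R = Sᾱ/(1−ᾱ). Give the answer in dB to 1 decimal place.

Σ(Sᵢαᵢ) = 548.2×0.01 + 229.3×0.02 + 229.3×0.72 = 175.164; total area S = 1006.8 sq m.
ᾱ = 175.164/1006.8 = 0.1740; R = Sᾱ/(1−ᾱ) = 175.164/(1−0.1740) = 212.063 sq m.
Lp = Lw + 10 log₁₀(4/R) = 106.5 -17.24 = 89.3 dB.

89.3 dB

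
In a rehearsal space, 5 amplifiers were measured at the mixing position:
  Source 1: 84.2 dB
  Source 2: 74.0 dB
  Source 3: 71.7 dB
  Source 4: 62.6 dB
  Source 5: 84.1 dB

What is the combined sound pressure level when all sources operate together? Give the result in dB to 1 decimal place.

Converting to relative power and adding: 10^(84.2/10) + 10^(74.0/10) + 10^(71.7/10) + 10^(62.6/10) + 10^(84.1/10) = 5.618e+08.
Combined level = 10 log₁₀(5.618e+08) = 87.5 dB.

87.5 dB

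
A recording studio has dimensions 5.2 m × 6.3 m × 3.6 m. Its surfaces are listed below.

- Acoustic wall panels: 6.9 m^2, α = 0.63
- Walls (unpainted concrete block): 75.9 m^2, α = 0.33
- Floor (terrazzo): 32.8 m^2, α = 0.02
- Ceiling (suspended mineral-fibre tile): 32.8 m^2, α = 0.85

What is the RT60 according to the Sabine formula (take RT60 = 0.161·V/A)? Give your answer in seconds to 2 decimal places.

Summing Sᵢαᵢ: 4.347 + 25.047 + 0.656 + 27.880 → A = 57.930 sabins.
Room volume: 117.936 m³.
RT60 = 0.161 · V / A = 0.161 × 117.936 / 57.930 = 0.33 s.

0.33 sec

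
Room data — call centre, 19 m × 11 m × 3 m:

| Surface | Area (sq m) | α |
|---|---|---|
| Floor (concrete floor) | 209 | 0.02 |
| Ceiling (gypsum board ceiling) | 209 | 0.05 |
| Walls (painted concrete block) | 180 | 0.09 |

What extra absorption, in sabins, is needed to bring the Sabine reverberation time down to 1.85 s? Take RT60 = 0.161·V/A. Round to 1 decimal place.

Summing Sᵢαᵢ: 4.180 + 10.450 + 16.200 → A₁ = 30.830 sabins.
For T = 1.85 s, need A₂ = 0.161·V/T = 0.161·627/1.85 = 54.566 sabins.
Additional absorption ΔA = 54.566 − 30.830 = 23.7 sabins.

23.7 sabins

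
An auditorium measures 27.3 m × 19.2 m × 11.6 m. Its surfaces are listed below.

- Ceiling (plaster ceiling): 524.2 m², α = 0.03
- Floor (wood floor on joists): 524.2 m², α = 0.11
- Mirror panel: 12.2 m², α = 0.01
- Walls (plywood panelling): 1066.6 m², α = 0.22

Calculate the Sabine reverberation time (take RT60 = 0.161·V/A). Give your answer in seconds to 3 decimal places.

Equivalent absorption area: A = 524.2×0.03 + 524.2×0.11 + 12.2×0.01 + 1066.6×0.22 = 308.162 m².
V = 27.3·19.2·11.6 = 6080.256 m³.
T = 0.161 V/A = 0.161·6080.256/308.162 = 3.177 s.

3.177 s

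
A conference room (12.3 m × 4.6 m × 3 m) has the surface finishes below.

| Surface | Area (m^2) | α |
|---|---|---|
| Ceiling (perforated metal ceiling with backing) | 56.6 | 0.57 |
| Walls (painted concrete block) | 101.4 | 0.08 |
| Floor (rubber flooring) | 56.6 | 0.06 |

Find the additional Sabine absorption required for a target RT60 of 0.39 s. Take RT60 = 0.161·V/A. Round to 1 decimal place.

A₁ = Σ Sᵢαᵢ = 56.6×0.57 + 101.4×0.08 + 56.6×0.06 = 43.770 sabins.
Target A₂ = 0.161·169.74/0.39 = 70.072 sabins (V = 169.74 m³).
ΔA = A₂ − A₁ = 70.072 − 43.770 = 26.3 sabins.

26.3 sabins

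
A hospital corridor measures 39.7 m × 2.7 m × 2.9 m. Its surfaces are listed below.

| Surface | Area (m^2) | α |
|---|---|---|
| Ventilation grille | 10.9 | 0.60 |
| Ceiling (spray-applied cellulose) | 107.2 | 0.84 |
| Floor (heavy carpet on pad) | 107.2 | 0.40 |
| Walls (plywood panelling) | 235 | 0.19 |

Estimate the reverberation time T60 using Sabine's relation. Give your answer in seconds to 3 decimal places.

A = Σ Sᵢαᵢ = 10.9·0.60 + 107.2·0.84 + 107.2·0.40 + 235·0.19 = 184.118 sabins.
V = 39.7·2.7·2.9 = 310.851 m³.
RT60 = 0.161 · V / A = 0.161 × 310.851 / 184.118 = 0.272 s.

0.272 s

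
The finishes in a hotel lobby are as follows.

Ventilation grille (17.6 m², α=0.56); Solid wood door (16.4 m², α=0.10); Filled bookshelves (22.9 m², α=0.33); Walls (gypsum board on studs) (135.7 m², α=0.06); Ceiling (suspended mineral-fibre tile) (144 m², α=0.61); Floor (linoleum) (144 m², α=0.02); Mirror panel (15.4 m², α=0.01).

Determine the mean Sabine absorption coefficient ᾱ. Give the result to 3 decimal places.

0.238

Total surface area S = 496.0 m².
A = 17.6·0.56 + 16.4·0.10 + 22.9·0.33 + 135.7·0.06 + 144·0.61 + 144·0.02 + 15.4·0.01 = 118.069 sabins.
ᾱ = 118.069 / 496.0 = 0.238.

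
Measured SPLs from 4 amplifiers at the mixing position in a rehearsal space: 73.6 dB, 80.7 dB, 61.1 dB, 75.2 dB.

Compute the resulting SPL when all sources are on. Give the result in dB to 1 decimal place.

82.4 dB

Sum in the linear (power) domain: Σ 10^(Lᵢ/10) = 10^(73.6/10) + 10^(80.7/10) + 10^(61.1/10) + 10^(75.2/10) = 1.748e+08.
Combined level = 10 log₁₀(1.748e+08) = 82.4 dB.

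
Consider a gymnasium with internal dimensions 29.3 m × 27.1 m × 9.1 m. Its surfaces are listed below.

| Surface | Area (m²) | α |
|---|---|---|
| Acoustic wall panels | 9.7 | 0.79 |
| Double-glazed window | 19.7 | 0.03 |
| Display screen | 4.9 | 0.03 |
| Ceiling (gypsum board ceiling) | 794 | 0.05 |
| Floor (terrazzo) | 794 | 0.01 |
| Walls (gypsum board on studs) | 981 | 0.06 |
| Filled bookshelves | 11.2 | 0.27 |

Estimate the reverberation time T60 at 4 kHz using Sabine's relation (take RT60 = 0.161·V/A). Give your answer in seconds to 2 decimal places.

Summing Sᵢαᵢ: 7.663 + 0.591 + 0.147 + 39.700 + 7.940 + 58.860 + 3.024 → A = 117.925 sabins.
V = 29.3·27.1·9.1 = 7225.673 m³.
RT60 = 0.161 · V / A = 0.161 × 7225.673 / 117.925 = 9.87 s.

9.87 seconds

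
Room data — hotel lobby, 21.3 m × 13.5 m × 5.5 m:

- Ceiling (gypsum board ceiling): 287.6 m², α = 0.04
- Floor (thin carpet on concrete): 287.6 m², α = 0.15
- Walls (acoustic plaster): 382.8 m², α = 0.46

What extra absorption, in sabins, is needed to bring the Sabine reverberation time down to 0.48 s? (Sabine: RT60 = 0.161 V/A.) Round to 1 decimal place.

299.7 sabins

Total absorption A₁ = 287.6×0.04 + 287.6×0.15 + 382.8×0.46
  = 11.504 + 43.140 + 176.088 = 230.732 m² sabins.
For T = 0.48 s, need A₂ = 0.161·V/T = 0.161·1581.525/0.48 = 530.470 sabins.
Additional absorption ΔA = 530.470 − 230.732 = 299.7 sabins.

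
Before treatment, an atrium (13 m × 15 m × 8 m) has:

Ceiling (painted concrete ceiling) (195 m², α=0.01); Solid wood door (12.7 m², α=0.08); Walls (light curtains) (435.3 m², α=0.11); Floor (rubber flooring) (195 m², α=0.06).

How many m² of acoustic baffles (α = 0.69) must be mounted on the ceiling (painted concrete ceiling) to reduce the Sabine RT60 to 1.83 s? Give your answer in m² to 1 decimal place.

109.8

Total absorption A₁ = 195*0.01 + 12.7*0.08 + 435.3*0.11 + 195*0.06
  = 1.950 + 1.016 + 47.883 + 11.700 = 62.549 m² sabins.
Required A₂ = 0.161·1560/1.83 = 137.246 sabins.
ΔA needed = 137.246 − 62.549 = 74.697 sabins.
Net gain per m²: Δα = 0.69 − 0.01 = 0.68.
Area = ΔA/Δα = 74.697/0.68 = 109.8 m².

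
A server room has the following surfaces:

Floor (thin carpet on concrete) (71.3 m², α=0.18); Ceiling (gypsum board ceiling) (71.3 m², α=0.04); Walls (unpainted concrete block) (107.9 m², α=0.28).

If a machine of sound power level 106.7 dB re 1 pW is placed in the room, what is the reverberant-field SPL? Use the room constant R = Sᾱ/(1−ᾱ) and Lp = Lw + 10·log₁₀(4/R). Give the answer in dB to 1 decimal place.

Σ(Sᵢαᵢ) = 71.3×0.18 + 71.3×0.04 + 107.9×0.28 = 45.898; total area S = 250.5 m².
ᾱ = 45.898/250.5 = 0.1832; R = Sᾱ/(1−ᾱ) = 45.898/(1−0.1832) = 56.192 m².
Lp = 106.7 + 10·log₁₀(4/56.192) = 106.7 + (-11.48) = 95.2 dB.

95.2 dB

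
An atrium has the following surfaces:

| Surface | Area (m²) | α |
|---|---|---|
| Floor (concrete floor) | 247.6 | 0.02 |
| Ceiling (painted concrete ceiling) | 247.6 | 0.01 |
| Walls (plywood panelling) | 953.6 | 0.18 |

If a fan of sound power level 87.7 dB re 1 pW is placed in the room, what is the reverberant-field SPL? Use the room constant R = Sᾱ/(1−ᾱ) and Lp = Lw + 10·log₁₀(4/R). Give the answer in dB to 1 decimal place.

70.6 dB

A = 179.076 sabins; S = 1448.8 m².
ᾱ = 0.1236, so room constant R = A/(1−ᾱ) = 204.331 m².
Lp = Lw + 10 log₁₀(4/R) = 87.7 -17.08 = 70.6 dB.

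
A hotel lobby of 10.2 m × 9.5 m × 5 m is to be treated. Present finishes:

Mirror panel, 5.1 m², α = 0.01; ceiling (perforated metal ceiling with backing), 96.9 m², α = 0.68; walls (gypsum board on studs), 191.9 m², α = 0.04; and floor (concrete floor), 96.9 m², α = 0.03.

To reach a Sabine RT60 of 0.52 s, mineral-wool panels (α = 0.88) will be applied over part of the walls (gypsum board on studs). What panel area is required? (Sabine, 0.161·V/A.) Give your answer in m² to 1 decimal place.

87.5

Total absorption A₁ = 5.1*0.01 + 96.9*0.68 + 191.9*0.04 + 96.9*0.03
  = 0.051 + 65.892 + 7.676 + 2.907 = 76.526 m² sabins.
Required A₂ = 0.161·484.5/0.52 = 150.009 sabins.
Absorption to add: 150.009 − 76.526 = 73.483 sabins.
Net gain per m²: Δα = 0.88 − 0.04 = 0.84.
Area = ΔA/Δα = 73.483/0.84 = 87.5 m².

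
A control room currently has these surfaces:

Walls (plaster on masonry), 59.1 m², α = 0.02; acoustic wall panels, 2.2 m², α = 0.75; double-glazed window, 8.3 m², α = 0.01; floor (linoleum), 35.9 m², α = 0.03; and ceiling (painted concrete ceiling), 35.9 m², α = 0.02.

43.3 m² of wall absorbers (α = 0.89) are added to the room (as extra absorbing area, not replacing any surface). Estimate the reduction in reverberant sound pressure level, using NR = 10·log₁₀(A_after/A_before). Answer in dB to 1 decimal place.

9.6 dB

Summing Sᵢαᵢ: 1.182 + 1.650 + 0.083 + 1.077 + 0.718 → A_before = 4.710 sabins.
Treatment contributes 43.3·0.89 = 38.537 sabins.
New total A_after = 43.247 sabins.
NR = 10·log₁₀(43.247/4.710) = 9.6 dB.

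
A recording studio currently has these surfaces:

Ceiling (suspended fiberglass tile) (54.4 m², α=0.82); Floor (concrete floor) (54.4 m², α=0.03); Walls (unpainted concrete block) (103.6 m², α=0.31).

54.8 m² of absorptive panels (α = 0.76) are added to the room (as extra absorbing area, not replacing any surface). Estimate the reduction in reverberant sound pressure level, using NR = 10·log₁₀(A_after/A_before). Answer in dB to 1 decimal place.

Total absorption A_before = 54.4*0.82 + 54.4*0.03 + 103.6*0.31
  = 44.608 + 1.632 + 32.116 = 78.356 m² sabins.
Added absorption = 54.8 × 0.76 = 41.648 sabins.
New total A_after = 120.004 sabins.
Reduction = 10 log₁₀(A_after/A_before) = 10 log₁₀(1.5315) = 1.9 dB.

1.9 dB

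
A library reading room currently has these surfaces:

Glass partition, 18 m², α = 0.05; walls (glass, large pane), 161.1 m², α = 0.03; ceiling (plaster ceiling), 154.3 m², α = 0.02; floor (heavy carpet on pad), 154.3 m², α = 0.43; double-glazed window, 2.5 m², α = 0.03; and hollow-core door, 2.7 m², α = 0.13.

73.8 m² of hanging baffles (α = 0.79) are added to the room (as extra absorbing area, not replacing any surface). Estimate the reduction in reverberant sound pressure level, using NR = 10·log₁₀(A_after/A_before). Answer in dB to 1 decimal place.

Equivalent absorption area: A_before = 18·0.05 + 161.1·0.03 + 154.3·0.02 + 154.3·0.43 + 2.5·0.03 + 2.7·0.13 = 75.594 m².
Treatment contributes 73.8·0.79 = 58.302 sabins.
A_after = 75.594 + 58.302 = 133.896 sabins.
NR = 10·log₁₀(133.896/75.594) = 2.5 dB.

2.5 dB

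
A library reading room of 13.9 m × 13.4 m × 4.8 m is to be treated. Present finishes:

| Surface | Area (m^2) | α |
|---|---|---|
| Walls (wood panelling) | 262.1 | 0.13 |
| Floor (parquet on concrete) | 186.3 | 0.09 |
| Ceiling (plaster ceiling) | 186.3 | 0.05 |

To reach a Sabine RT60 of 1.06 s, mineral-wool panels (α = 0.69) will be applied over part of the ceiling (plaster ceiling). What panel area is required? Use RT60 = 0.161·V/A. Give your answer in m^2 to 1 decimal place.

118.2

A₁ = Σ Sᵢαᵢ = 262.1·0.13 + 186.3·0.09 + 186.3·0.05 = 60.155 sabins.
Required A₂ = 0.161·894.048/1.06 = 135.794 sabins.
Absorption to add: 135.794 − 60.155 = 75.639 sabins.
Net gain per m^2: Δα = 0.69 − 0.05 = 0.64.
Panel area = 75.639 / 0.64 = 118.2 m^2.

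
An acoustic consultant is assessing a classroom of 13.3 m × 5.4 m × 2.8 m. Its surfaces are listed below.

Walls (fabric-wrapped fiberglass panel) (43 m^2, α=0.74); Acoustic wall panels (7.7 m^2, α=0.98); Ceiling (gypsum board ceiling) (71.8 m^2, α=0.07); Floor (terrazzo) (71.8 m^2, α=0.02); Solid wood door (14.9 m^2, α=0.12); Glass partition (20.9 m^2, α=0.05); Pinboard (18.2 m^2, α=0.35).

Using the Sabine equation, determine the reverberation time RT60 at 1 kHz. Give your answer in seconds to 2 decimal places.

Total absorption A = 43×0.74 + 7.7×0.98 + 71.8×0.07 + 71.8×0.02 + 14.9×0.12 + 20.9×0.05 + 18.2×0.35
  = 31.820 + 7.546 + 5.026 + 1.436 + 1.788 + 1.045 + 6.370 = 55.031 m^2 sabins.
Room volume: 201.096 m³.
T = 0.161 V/A = 0.161·201.096/55.031 = 0.59 s.

0.59 s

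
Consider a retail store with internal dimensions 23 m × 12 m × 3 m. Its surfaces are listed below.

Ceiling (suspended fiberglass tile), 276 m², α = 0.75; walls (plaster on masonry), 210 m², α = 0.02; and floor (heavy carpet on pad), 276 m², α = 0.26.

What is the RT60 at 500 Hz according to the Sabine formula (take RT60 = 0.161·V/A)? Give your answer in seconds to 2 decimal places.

0.47 seconds

A = Σ Sᵢαᵢ = 276·0.75 + 210·0.02 + 276·0.26 = 282.960 sabins.
Volume V = 23 × 12 × 3 = 828 m³.
Sabine: RT60 = 0.161 × 828 / 282.960 = 0.47 s.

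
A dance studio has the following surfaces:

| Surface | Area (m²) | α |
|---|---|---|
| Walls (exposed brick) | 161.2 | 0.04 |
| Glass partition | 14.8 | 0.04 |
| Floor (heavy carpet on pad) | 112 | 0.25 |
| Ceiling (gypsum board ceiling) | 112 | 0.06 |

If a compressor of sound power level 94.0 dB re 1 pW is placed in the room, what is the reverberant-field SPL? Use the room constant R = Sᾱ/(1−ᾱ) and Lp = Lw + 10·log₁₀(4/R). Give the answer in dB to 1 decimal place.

A = 41.760 sabins; S = 400.0 m².
ᾱ = 41.760/400.0 = 0.1044; R = Sᾱ/(1−ᾱ) = 41.760/(1−0.1044) = 46.628 m².
Lp = Lw + 10 log₁₀(4/R) = 94.0 -10.67 = 83.3 dB.

83.3 dB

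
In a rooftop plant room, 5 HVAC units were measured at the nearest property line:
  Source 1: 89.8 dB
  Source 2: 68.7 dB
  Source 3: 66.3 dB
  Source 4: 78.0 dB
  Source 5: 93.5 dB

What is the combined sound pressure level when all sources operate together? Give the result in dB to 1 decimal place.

Converting to relative power and adding: 10^(89.8/10) + 10^(68.7/10) + 10^(66.3/10) + 10^(78.0/10) + 10^(93.5/10) = 3.268e+09.
Combined level = 10 log₁₀(3.268e+09) = 95.1 dB.

95.1 dB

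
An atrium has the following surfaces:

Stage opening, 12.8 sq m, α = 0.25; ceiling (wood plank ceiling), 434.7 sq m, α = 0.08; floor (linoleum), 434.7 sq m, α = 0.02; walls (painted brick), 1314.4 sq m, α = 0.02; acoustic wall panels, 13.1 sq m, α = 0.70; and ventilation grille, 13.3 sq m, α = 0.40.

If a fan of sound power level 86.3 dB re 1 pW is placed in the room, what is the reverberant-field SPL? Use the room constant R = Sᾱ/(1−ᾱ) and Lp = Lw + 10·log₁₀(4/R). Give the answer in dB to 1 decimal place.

Σ(Sᵢαᵢ) = 12.8·0.25 + 434.7·0.08 + 434.7·0.02 + 1314.4·0.02 + 13.1·0.70 + 13.3·0.40 = 87.448; total area S = 2223.0 sq m.
ᾱ = 0.0393, so room constant R = A/(1−ᾱ) = 91.025 sq m.
Lp = Lw + 10 log₁₀(4/R) = 86.3 -13.57 = 72.7 dB.

72.7 dB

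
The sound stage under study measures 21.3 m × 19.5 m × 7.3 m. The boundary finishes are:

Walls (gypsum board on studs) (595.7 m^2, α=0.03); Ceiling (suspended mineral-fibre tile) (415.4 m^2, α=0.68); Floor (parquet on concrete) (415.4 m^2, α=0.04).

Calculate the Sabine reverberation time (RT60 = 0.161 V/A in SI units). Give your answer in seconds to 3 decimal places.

1.540 sec

Summing Sᵢαᵢ: 17.871 + 282.472 + 16.616 → A = 316.959 sabins.
Volume V = 21.3 × 19.5 × 7.3 = 3032.055 m³.
T = 0.161 V/A = 0.161·3032.055/316.959 = 1.540 s.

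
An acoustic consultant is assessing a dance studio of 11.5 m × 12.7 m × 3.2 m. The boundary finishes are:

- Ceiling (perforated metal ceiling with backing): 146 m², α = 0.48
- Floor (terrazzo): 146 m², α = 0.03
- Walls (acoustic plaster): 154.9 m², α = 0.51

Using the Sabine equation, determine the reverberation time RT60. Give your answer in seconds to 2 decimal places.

Summing Sᵢαᵢ: 70.080 + 4.380 + 78.999 → A = 153.459 sabins.
Volume V = 11.5 × 12.7 × 3.2 = 467.36 m³.
T = 0.161 V/A = 0.161·467.36/153.459 = 0.49 s.

0.49 s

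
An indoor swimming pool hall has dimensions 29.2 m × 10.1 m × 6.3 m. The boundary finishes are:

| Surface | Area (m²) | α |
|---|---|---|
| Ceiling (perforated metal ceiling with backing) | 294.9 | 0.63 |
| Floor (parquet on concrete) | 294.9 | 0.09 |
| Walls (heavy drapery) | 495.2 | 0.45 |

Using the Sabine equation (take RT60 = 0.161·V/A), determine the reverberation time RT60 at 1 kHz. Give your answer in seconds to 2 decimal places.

0.69 seconds

Equivalent absorption area: A = 294.9*0.63 + 294.9*0.09 + 495.2*0.45 = 435.168 m².
Room volume: 1857.996 m³.
T = 0.161 V/A = 0.161·1857.996/435.168 = 0.69 s.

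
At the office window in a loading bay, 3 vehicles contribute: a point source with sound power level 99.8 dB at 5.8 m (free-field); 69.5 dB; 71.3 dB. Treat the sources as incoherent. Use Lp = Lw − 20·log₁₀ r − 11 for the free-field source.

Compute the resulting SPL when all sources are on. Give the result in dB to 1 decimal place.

76.5 dB

Source at 5.8 m: Lp = 99.8 − 20·log₁₀(5.8) − 11 = 73.5 dB.
Sum in the linear (power) domain: Σ 10^(Lᵢ/10) = 10^(73.5/10) + 10^(69.5/10) + 10^(71.3/10) = 4.479e+07.
Combined level = 10 log₁₀(4.479e+07) = 76.5 dB.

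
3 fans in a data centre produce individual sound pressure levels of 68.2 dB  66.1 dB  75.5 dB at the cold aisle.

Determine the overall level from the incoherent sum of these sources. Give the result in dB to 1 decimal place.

76.6 dB

Converting to relative power and adding: 10^(68.2/10) + 10^(66.1/10) + 10^(75.5/10) = 4.616e+07.
Combined level = 10 log₁₀(4.616e+07) = 76.6 dB.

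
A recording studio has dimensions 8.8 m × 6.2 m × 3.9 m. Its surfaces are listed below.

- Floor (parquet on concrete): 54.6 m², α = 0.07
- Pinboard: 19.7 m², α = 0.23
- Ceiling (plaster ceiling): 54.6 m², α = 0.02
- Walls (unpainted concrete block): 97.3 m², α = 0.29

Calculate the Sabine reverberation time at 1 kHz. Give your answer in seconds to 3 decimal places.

Summing Sᵢαᵢ: 3.822 + 4.531 + 1.092 + 28.217 → A = 37.662 sabins.
Volume V = 8.8 × 6.2 × 3.9 = 212.784 m³.
Sabine: RT60 = 0.161 × 212.784 / 37.662 = 0.910 s.

0.910 sec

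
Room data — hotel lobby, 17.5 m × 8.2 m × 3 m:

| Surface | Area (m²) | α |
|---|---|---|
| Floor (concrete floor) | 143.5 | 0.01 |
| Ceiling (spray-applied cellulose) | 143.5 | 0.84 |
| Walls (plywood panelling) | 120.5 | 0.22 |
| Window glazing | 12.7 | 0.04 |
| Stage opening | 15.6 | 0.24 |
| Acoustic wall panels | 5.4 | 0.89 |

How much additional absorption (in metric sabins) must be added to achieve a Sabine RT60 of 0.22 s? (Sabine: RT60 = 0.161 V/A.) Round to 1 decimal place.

157.5 sabins

A₁ = Σ Sᵢαᵢ = 143.5·0.01 + 143.5·0.84 + 120.5·0.22 + 12.7·0.04 + 15.6·0.24 + 5.4·0.89 = 157.543 sabins.
V = 430.5 m³. Required absorption A₂ = 0.161 × 430.5 / 0.22 = 315.048 sabins.
Additional absorption ΔA = 315.048 − 157.543 = 157.5 sabins.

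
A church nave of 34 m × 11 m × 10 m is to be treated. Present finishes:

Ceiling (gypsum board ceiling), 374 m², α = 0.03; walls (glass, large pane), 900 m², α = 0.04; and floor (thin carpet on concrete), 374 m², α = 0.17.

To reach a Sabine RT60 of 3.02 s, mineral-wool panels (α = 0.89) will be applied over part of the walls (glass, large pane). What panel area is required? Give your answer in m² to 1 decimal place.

104.2

A₁ = Σ Sᵢαᵢ = 374·0.03 + 900·0.04 + 374·0.17 = 110.800 sabins.
Required A₂ = 0.161·3740/3.02 = 199.384 sabins.
ΔA needed = 199.384 − 110.800 = 88.584 sabins.
Net gain per m²: Δα = 0.89 − 0.04 = 0.85.
Panel area = 88.584 / 0.85 = 104.2 m².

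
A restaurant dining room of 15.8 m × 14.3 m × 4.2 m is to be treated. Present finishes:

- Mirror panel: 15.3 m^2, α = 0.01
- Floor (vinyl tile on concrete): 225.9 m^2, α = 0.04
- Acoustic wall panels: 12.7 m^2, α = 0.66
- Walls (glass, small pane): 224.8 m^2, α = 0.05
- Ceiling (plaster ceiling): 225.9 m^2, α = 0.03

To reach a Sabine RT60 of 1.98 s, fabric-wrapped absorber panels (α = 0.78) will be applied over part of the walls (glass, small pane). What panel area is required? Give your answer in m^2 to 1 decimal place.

57.0

Summing Sᵢαᵢ: 0.153 + 9.036 + 8.382 + 11.240 + 6.777 → A₁ = 35.588 sabins.
Required A₂ = 0.161·948.948/1.98 = 77.162 sabins.
ΔA needed = 77.162 − 35.588 = 41.574 sabins.
Net gain per m^2: Δα = 0.78 − 0.05 = 0.73.
Area = ΔA/Δα = 41.574/0.73 = 57.0 m^2.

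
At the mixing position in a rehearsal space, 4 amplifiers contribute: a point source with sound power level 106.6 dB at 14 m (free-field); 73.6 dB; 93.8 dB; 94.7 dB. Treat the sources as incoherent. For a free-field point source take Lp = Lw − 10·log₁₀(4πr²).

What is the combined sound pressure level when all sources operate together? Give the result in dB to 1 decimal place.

97.3 dB

Source at 14 m: Lp = 106.6 − 10·log₁₀(4π·14²) = 106.6 − 10·log₁₀(2463.009) = 72.7 dB.
Sum in the linear (power) domain: Σ 10^(Lᵢ/10) = 10^(72.7/10) + 10^(73.6/10) + 10^(93.8/10) + 10^(94.7/10) = 5.392e+09.
L_total = 10·log₁₀(5.392e+09) = 97.3 dB.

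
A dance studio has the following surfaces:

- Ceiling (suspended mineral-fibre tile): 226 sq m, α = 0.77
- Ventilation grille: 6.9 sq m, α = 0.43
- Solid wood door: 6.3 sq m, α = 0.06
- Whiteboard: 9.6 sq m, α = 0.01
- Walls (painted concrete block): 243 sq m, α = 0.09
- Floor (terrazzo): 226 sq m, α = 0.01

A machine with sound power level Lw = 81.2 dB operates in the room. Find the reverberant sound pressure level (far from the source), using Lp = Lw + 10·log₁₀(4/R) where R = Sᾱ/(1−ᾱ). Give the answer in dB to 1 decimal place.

62.7 dB

A = 201.591 sabins; S = 717.8 sq m.
ᾱ = 201.591/717.8 = 0.2808; R = Sᾱ/(1−ᾱ) = 201.591/(1−0.2808) = 280.299 sq m.
Lp = 81.2 + 10·log₁₀(4/280.299) = 81.2 + (-18.46) = 62.7 dB.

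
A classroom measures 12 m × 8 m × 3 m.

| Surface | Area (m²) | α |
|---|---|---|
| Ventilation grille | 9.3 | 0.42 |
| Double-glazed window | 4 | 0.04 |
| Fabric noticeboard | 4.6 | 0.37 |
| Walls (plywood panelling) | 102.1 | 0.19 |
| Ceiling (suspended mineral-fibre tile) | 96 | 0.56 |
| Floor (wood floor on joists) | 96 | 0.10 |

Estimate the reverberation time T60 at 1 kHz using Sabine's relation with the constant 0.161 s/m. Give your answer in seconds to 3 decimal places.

A = Σ Sᵢαᵢ = 9.3×0.42 + 4×0.04 + 4.6×0.37 + 102.1×0.19 + 96×0.56 + 96×0.10 = 88.527 sabins.
Volume V = 12 × 8 × 3 = 288 m³.
T = 0.161 V/A = 0.161·288/88.527 = 0.524 s.

0.524 seconds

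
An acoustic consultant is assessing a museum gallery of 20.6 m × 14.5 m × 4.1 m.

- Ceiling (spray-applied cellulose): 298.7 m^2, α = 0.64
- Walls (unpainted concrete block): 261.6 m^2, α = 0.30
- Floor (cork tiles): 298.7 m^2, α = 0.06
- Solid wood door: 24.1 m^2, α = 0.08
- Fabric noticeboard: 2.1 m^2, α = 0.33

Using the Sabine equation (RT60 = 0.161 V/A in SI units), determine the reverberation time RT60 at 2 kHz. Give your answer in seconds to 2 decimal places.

Total absorption A = 298.7×0.64 + 261.6×0.30 + 298.7×0.06 + 24.1×0.08 + 2.1×0.33
  = 191.168 + 78.480 + 17.922 + 1.928 + 0.693 = 290.191 m^2 sabins.
Room volume: 1224.67 m³.
T = 0.161 V/A = 0.161·1224.67/290.191 = 0.68 s.

0.68 seconds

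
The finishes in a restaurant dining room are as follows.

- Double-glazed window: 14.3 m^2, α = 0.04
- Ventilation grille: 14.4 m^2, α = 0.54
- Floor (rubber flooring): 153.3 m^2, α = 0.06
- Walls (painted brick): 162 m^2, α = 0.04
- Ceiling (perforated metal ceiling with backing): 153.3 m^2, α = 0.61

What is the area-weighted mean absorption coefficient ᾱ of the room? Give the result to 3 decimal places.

0.236

S = Σ Sᵢ = 14.3 + 14.4 + 153.3 + 162 + 153.3 = 497.3 m^2.
Σ(Sᵢαᵢ) = 14.3*0.04 + 14.4*0.54 + 153.3*0.06 + 162*0.04 + 153.3*0.61 = 117.539.
ᾱ = 117.539 / 497.3 = 0.236.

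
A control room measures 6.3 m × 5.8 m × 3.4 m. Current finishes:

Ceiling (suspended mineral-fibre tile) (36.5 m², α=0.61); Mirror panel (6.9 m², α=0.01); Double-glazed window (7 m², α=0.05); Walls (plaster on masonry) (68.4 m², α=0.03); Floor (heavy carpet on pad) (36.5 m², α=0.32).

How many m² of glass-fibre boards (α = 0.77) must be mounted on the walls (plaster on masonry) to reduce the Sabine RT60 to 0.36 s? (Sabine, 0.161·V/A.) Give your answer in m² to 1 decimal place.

Total absorption A₁ = 36.5*0.61 + 6.9*0.01 + 7*0.05 + 68.4*0.03 + 36.5*0.32
  = 22.265 + 0.069 + 0.350 + 2.052 + 11.680 = 36.416 m² sabins.
Required A₂ = 0.161·124.236/0.36 = 55.561 sabins.
Absorption to add: 55.561 − 36.416 = 19.145 sabins.
Each m² of panel replacing the walls (plaster on masonry) adds (0.77 − 0.03) = 0.74 sabins.
Panel area = 19.145 / 0.74 = 25.9 m².

25.9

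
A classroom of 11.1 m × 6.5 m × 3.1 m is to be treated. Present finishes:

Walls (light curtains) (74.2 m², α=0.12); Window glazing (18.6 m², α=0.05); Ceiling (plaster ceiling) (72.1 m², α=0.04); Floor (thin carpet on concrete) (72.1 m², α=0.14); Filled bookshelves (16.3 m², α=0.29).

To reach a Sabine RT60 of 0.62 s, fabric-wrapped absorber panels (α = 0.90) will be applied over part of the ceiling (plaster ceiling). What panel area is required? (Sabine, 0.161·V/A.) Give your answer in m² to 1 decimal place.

35.5

Equivalent absorption area: A₁ = 74.2×0.12 + 18.6×0.05 + 72.1×0.04 + 72.1×0.14 + 16.3×0.29 = 27.539 m².
Required A₂ = 0.161·223.665/0.62 = 58.081 sabins.
ΔA needed = 58.081 − 27.539 = 30.542 sabins.
Net gain per m²: Δα = 0.90 − 0.04 = 0.86.
Panel area = 30.542 / 0.86 = 35.5 m².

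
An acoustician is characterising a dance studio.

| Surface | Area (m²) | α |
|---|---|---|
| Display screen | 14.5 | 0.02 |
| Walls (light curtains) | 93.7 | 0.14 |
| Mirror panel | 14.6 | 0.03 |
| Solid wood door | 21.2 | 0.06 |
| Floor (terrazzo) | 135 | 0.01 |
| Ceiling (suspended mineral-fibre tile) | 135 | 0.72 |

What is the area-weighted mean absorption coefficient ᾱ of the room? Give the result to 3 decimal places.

0.275

S = Σ Sᵢ = 14.5 + 93.7 + 14.6 + 21.2 + 135 + 135 = 414.0 m².
Weighted sum Σ Sα = 113.668.
ᾱ = 113.668 / 414.0 = 0.275.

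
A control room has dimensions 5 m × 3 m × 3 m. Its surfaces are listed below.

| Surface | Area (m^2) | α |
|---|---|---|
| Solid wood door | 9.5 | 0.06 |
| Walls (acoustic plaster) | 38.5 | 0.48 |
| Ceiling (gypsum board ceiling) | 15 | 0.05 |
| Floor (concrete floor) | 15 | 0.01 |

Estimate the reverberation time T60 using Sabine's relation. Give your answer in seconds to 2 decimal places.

Total absorption A = 9.5·0.06 + 38.5·0.48 + 15·0.05 + 15·0.01
  = 0.570 + 18.480 + 0.750 + 0.150 = 19.950 m^2 sabins.
Room volume: 45 m³.
T = 0.161 V/A = 0.161·45/19.950 = 0.36 s.

0.36 sec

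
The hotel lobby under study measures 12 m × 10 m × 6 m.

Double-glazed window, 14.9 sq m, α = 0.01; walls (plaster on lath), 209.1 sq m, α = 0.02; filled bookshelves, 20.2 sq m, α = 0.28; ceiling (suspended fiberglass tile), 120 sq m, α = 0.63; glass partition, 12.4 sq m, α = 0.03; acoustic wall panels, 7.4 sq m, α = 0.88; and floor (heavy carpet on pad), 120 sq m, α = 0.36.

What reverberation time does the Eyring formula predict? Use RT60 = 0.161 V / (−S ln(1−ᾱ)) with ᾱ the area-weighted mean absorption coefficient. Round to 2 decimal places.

0.73 s

Total surface area S = 14.9 + 209.1 + 20.2 + 120 + 12.4 + 7.4 + 120 = 504.0 sq m.
Σ(Sᵢαᵢ) = 14.9·0.01 + 209.1·0.02 + 20.2·0.28 + 120·0.63 + 12.4·0.03 + 7.4·0.88 + 120·0.36 = 135.671.
Mean coefficient ᾱ = A/S = 0.2692.
Eyring denominator: −S ln(1−ᾱ) = 158.062.
V = 12 × 10 × 6 = 720 m³.
T = 0.161·V/[−S·ln(1−ᾱ)] = 0.161·720/158.062 = 0.73 s.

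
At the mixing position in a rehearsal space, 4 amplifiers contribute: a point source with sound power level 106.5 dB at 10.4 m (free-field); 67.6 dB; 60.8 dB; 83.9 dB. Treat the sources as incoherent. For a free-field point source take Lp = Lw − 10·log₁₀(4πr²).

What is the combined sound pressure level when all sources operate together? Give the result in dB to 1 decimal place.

84.6 dB

Source at 10.4 m: Lp = 106.5 − 10·log₁₀(4π·10.4²) = 106.5 − 10·log₁₀(1359.179) = 75.2 dB.
Σ 10^(Lᵢ/10) = 2.855e+08.
Back to dB: 10·log₁₀ Σ = 84.6 dB.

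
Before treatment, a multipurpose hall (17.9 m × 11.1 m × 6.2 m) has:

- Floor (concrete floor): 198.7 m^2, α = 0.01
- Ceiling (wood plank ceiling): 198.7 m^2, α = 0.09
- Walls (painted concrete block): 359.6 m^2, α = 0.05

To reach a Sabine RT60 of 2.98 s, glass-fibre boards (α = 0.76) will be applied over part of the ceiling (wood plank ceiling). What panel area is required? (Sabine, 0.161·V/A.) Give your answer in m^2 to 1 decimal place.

42.8

Equivalent absorption area: A₁ = 198.7·0.01 + 198.7·0.09 + 359.6·0.05 = 37.850 m^2.
V = 1231.878 m³. Target absorption A₂ = 0.161 × 1231.878 / 2.98 = 66.554 sabins.
ΔA needed = 66.554 − 37.850 = 28.704 sabins.
Each m^2 of panel replacing the ceiling (wood plank ceiling) adds (0.76 − 0.09) = 0.67 sabins.
Panel area = 28.704 / 0.67 = 42.8 m^2.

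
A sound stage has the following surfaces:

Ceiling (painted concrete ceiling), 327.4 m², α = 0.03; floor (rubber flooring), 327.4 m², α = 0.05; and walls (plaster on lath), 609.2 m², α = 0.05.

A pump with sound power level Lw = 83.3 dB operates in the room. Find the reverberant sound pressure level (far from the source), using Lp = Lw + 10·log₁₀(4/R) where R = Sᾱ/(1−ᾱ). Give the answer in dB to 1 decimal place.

71.6 dB

A = 56.652 sabins; S = 1264.0 m².
ᾱ = 0.0448, so room constant R = A/(1−ᾱ) = 59.309 m².
Lp = 83.3 + 10·log₁₀(4/59.309) = 83.3 + (-11.71) = 71.6 dB.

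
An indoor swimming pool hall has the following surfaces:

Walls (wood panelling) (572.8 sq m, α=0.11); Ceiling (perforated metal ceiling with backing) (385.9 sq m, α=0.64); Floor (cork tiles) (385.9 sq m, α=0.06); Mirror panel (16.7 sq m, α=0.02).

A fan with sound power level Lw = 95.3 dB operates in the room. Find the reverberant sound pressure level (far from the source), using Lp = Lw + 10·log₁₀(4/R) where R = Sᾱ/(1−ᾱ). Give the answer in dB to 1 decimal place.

74.9 dB

A = 333.472 sabins; S = 1361.3 sq m.
ᾱ = 0.2450, so room constant R = A/(1−ᾱ) = 441.685 sq m.
Lp = Lw + 10 log₁₀(4/R) = 95.3 -20.43 = 74.9 dB.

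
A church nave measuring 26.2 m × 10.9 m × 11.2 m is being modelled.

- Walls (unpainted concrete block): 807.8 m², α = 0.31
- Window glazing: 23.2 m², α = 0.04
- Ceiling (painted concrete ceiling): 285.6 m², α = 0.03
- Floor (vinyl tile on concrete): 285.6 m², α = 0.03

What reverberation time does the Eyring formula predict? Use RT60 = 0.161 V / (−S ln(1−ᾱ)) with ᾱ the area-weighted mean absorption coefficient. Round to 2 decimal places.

1.73 seconds

S = Σ Sᵢ = 1402.2 m².
Σ(Sᵢαᵢ) = 807.8×0.31 + 23.2×0.04 + 285.6×0.03 + 285.6×0.03 = 268.482.
ᾱ = 268.482 / 1402.2 = 0.1915.
Eyring denominator: −S ln(1−ᾱ) = 298.072.
V = 26.2 × 10.9 × 11.2 = 3198.496 m³.
T = 0.161·V/[−S·ln(1−ᾱ)] = 0.161·3198.496/298.072 = 1.73 s.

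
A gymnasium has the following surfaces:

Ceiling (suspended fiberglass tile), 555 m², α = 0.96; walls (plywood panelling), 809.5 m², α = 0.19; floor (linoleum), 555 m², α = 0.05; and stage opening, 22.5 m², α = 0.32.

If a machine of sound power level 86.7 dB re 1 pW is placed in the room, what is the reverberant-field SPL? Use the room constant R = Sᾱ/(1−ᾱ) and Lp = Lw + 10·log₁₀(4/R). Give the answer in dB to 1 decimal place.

Σ(Sᵢαᵢ) = 555×0.96 + 809.5×0.19 + 555×0.05 + 22.5×0.32 = 721.555; total area S = 1942.0 m².
ᾱ = 721.555/1942.0 = 0.3716; R = Sᾱ/(1−ᾱ) = 721.555/(1−0.3716) = 1148.242 m².
Lp = 86.7 + 10·log₁₀(4/1148.242) = 86.7 + (-24.58) = 62.1 dB.

62.1 dB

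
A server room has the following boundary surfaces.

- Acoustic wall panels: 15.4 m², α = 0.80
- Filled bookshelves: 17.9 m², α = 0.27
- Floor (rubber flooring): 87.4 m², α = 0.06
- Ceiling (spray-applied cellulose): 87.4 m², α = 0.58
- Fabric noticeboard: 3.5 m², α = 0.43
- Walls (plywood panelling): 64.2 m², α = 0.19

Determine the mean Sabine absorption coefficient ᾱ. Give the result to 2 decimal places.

0.31

Total surface area S = 275.8 m².
Σ(Sᵢαᵢ) = 15.4×0.80 + 17.9×0.27 + 87.4×0.06 + 87.4×0.58 + 3.5×0.43 + 64.2×0.19 = 86.792.
ᾱ = A/S = 0.31.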